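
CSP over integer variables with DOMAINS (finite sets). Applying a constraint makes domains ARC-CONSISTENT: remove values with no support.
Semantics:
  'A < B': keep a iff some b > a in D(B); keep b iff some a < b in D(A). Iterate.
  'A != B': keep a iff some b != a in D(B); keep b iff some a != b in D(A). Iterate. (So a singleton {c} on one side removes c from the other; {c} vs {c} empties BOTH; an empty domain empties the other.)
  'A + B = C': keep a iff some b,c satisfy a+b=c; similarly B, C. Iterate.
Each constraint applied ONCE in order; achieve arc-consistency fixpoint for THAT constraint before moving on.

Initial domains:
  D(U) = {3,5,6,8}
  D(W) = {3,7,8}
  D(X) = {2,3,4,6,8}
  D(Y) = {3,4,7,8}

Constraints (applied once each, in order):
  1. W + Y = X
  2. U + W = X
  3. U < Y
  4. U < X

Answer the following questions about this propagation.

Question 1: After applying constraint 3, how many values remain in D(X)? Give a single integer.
Constraint 1 (W + Y = X) on D(W)={3,7,8} D(Y)={3,4,7,8} D(X)={2,3,4,6,8}: W {3,7,8}->{3}; Y {3,4,7,8}->{3}; X {2,3,4,6,8}->{6}
Constraint 2 (U + W = X) on D(U)={3,5,6,8} D(W)={3} D(X)={6}: U {3,5,6,8}->{3}
Constraint 3 (U < Y) on D(U)={3} D(Y)={3}: U {3}->{}; Y {3}->{}
So after constraint 3: D(X)={6}, size = 1

Answer: 1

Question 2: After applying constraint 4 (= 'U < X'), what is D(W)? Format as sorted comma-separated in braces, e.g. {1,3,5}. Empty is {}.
Answer: {3}

Derivation:
Constraint 1 (W + Y = X) on D(W)={3,7,8} D(Y)={3,4,7,8} D(X)={2,3,4,6,8}: W {3,7,8}->{3}; Y {3,4,7,8}->{3}; X {2,3,4,6,8}->{6}
Constraint 2 (U + W = X) on D(U)={3,5,6,8} D(W)={3} D(X)={6}: U {3,5,6,8}->{3}
Constraint 3 (U < Y) on D(U)={3} D(Y)={3}: U {3}->{}; Y {3}->{}
Constraint 4 (U < X) on D(U)={} D(X)={6}: X {6}->{}
So after constraint 4: D(W) = {3}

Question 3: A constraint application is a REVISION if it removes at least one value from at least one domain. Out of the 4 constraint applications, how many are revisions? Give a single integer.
Answer: 4

Derivation:
Constraint 1 (W + Y = X) on D(W)={3,7,8} D(Y)={3,4,7,8} D(X)={2,3,4,6,8}: W {3,7,8}->{3}; Y {3,4,7,8}->{3}; X {2,3,4,6,8}->{6} => REVISION
Constraint 2 (U + W = X) on D(U)={3,5,6,8} D(W)={3} D(X)={6}: U {3,5,6,8}->{3} => REVISION
Constraint 3 (U < Y) on D(U)={3} D(Y)={3}: U {3}->{}; Y {3}->{} => REVISION
Constraint 4 (U < X) on D(U)={} D(X)={6}: X {6}->{} => REVISION
Total revisions = 4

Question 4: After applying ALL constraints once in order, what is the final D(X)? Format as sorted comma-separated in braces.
Constraint 1 (W + Y = X) on D(W)={3,7,8} D(Y)={3,4,7,8} D(X)={2,3,4,6,8}: W {3,7,8}->{3}; Y {3,4,7,8}->{3}; X {2,3,4,6,8}->{6}
Constraint 2 (U + W = X) on D(U)={3,5,6,8} D(W)={3} D(X)={6}: U {3,5,6,8}->{3}
Constraint 3 (U < Y) on D(U)={3} D(Y)={3}: U {3}->{}; Y {3}->{}
Constraint 4 (U < X) on D(U)={} D(X)={6}: X {6}->{}
So after all 4 constraints: D(X) = {}

Answer: {}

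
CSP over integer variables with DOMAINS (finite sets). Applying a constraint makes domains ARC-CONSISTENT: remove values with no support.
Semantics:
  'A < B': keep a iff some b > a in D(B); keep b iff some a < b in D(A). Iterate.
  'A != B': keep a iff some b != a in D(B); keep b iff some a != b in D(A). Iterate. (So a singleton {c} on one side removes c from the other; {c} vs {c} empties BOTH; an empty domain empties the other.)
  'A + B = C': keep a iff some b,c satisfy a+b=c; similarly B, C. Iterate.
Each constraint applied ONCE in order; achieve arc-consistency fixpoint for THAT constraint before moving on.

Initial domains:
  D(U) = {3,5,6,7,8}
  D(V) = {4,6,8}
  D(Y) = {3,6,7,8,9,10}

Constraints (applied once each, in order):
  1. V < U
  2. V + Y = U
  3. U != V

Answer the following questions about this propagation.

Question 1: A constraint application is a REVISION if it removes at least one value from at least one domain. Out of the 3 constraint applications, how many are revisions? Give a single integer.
Constraint 1 (V < U) on D(V)={4,6,8} D(U)={3,5,6,7,8}: V {4,6,8}->{4,6}; U {3,5,6,7,8}->{5,6,7,8} => REVISION
Constraint 2 (V + Y = U) on D(V)={4,6} D(Y)={3,6,7,8,9,10} D(U)={5,6,7,8}: V {4,6}->{4}; Y {3,6,7,8,9,10}->{3}; U {5,6,7,8}->{7} => REVISION
Constraint 3 (U != V) on D(U)={7} D(V)={4}: no change => not a revision
Total revisions = 2

Answer: 2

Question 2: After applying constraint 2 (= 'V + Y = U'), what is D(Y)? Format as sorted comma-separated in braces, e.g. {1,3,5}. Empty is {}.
Constraint 1 (V < U) on D(V)={4,6,8} D(U)={3,5,6,7,8}: V {4,6,8}->{4,6}; U {3,5,6,7,8}->{5,6,7,8}
Constraint 2 (V + Y = U) on D(V)={4,6} D(Y)={3,6,7,8,9,10} D(U)={5,6,7,8}: V {4,6}->{4}; Y {3,6,7,8,9,10}->{3}; U {5,6,7,8}->{7}
So after constraint 2: D(Y) = {3}

Answer: {3}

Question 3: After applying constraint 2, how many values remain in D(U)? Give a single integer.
Answer: 1

Derivation:
Constraint 1 (V < U) on D(V)={4,6,8} D(U)={3,5,6,7,8}: V {4,6,8}->{4,6}; U {3,5,6,7,8}->{5,6,7,8}
Constraint 2 (V + Y = U) on D(V)={4,6} D(Y)={3,6,7,8,9,10} D(U)={5,6,7,8}: V {4,6}->{4}; Y {3,6,7,8,9,10}->{3}; U {5,6,7,8}->{7}
So after constraint 2: D(U)={7}, size = 1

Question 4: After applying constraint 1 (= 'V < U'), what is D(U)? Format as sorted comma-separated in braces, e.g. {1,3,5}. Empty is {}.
Answer: {5,6,7,8}

Derivation:
Constraint 1 (V < U) on D(V)={4,6,8} D(U)={3,5,6,7,8}: V {4,6,8}->{4,6}; U {3,5,6,7,8}->{5,6,7,8}
So after constraint 1: D(U) = {5,6,7,8}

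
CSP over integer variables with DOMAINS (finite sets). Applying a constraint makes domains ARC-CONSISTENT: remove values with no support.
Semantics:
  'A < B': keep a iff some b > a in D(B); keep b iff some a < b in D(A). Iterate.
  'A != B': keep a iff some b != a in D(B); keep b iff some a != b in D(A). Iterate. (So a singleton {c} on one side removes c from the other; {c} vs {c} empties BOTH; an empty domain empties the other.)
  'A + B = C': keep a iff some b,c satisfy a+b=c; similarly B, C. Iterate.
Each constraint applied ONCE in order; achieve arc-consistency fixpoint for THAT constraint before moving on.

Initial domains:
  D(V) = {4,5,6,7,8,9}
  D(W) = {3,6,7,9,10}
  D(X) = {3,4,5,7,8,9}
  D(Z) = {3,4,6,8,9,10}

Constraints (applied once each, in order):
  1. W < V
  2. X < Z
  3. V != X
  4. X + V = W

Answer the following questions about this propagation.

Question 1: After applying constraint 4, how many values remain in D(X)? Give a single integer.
Answer: 1

Derivation:
Constraint 1 (W < V) on D(W)={3,6,7,9,10} D(V)={4,5,6,7,8,9}: W {3,6,7,9,10}->{3,6,7}
Constraint 2 (X < Z) on D(X)={3,4,5,7,8,9} D(Z)={3,4,6,8,9,10}: Z {3,4,6,8,9,10}->{4,6,8,9,10}
Constraint 3 (V != X) on D(V)={4,5,6,7,8,9} D(X)={3,4,5,7,8,9}: no change
Constraint 4 (X + V = W) on D(X)={3,4,5,7,8,9} D(V)={4,5,6,7,8,9} D(W)={3,6,7}: X {3,4,5,7,8,9}->{3}; V {4,5,6,7,8,9}->{4}; W {3,6,7}->{7}
So after constraint 4: D(X)={3}, size = 1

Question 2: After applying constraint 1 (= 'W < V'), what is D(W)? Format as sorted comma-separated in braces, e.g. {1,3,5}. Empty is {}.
Constraint 1 (W < V) on D(W)={3,6,7,9,10} D(V)={4,5,6,7,8,9}: W {3,6,7,9,10}->{3,6,7}
So after constraint 1: D(W) = {3,6,7}

Answer: {3,6,7}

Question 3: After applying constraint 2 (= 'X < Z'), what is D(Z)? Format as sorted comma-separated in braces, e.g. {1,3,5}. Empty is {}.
Constraint 1 (W < V) on D(W)={3,6,7,9,10} D(V)={4,5,6,7,8,9}: W {3,6,7,9,10}->{3,6,7}
Constraint 2 (X < Z) on D(X)={3,4,5,7,8,9} D(Z)={3,4,6,8,9,10}: Z {3,4,6,8,9,10}->{4,6,8,9,10}
So after constraint 2: D(Z) = {4,6,8,9,10}

Answer: {4,6,8,9,10}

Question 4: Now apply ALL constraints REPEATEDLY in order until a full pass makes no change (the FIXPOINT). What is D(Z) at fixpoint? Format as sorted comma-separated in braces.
pass 0 (initial): D(Z)={3,4,6,8,9,10}
pass 1: V {4,5,6,7,8,9}->{4}; W {3,6,7,9,10}->{7}; X {3,4,5,7,8,9}->{3}; Z {3,4,6,8,9,10}->{4,6,8,9,10}
pass 2: V {4}->{}; W {7}->{}; X {3}->{}
pass 3: Z {4,6,8,9,10}->{}
pass 4: no change
Fixpoint after 4 passes: D(Z) = {}

Answer: {}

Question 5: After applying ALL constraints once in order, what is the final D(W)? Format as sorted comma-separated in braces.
Constraint 1 (W < V) on D(W)={3,6,7,9,10} D(V)={4,5,6,7,8,9}: W {3,6,7,9,10}->{3,6,7}
Constraint 2 (X < Z) on D(X)={3,4,5,7,8,9} D(Z)={3,4,6,8,9,10}: Z {3,4,6,8,9,10}->{4,6,8,9,10}
Constraint 3 (V != X) on D(V)={4,5,6,7,8,9} D(X)={3,4,5,7,8,9}: no change
Constraint 4 (X + V = W) on D(X)={3,4,5,7,8,9} D(V)={4,5,6,7,8,9} D(W)={3,6,7}: X {3,4,5,7,8,9}->{3}; V {4,5,6,7,8,9}->{4}; W {3,6,7}->{7}
So after all 4 constraints: D(W) = {7}

Answer: {7}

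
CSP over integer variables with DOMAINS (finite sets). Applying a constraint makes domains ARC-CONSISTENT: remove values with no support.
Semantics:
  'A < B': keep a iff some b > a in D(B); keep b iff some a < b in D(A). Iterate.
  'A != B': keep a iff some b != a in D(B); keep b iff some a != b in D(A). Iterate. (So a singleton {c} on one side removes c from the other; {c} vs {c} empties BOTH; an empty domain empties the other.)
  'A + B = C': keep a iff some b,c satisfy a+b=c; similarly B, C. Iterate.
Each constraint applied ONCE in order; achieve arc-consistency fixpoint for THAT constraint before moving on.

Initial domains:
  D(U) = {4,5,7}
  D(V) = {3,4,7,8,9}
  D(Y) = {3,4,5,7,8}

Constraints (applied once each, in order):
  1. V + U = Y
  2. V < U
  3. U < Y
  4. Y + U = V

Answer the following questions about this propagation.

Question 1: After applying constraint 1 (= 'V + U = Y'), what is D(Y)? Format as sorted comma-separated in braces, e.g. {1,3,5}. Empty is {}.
Answer: {7,8}

Derivation:
Constraint 1 (V + U = Y) on D(V)={3,4,7,8,9} D(U)={4,5,7} D(Y)={3,4,5,7,8}: V {3,4,7,8,9}->{3,4}; U {4,5,7}->{4,5}; Y {3,4,5,7,8}->{7,8}
So after constraint 1: D(Y) = {7,8}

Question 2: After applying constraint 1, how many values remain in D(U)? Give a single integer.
Constraint 1 (V + U = Y) on D(V)={3,4,7,8,9} D(U)={4,5,7} D(Y)={3,4,5,7,8}: V {3,4,7,8,9}->{3,4}; U {4,5,7}->{4,5}; Y {3,4,5,7,8}->{7,8}
So after constraint 1: D(U)={4,5}, size = 2

Answer: 2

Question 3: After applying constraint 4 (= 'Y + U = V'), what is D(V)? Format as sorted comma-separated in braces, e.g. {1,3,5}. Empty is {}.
Answer: {}

Derivation:
Constraint 1 (V + U = Y) on D(V)={3,4,7,8,9} D(U)={4,5,7} D(Y)={3,4,5,7,8}: V {3,4,7,8,9}->{3,4}; U {4,5,7}->{4,5}; Y {3,4,5,7,8}->{7,8}
Constraint 2 (V < U) on D(V)={3,4} D(U)={4,5}: no change
Constraint 3 (U < Y) on D(U)={4,5} D(Y)={7,8}: no change
Constraint 4 (Y + U = V) on D(Y)={7,8} D(U)={4,5} D(V)={3,4}: Y {7,8}->{}; U {4,5}->{}; V {3,4}->{}
So after constraint 4: D(V) = {}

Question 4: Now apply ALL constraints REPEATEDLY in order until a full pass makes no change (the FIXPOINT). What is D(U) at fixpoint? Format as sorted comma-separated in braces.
Answer: {}

Derivation:
pass 0 (initial): D(U)={4,5,7}
pass 1: U {4,5,7}->{}; V {3,4,7,8,9}->{}; Y {3,4,5,7,8}->{}
pass 2: no change
Fixpoint after 2 passes: D(U) = {}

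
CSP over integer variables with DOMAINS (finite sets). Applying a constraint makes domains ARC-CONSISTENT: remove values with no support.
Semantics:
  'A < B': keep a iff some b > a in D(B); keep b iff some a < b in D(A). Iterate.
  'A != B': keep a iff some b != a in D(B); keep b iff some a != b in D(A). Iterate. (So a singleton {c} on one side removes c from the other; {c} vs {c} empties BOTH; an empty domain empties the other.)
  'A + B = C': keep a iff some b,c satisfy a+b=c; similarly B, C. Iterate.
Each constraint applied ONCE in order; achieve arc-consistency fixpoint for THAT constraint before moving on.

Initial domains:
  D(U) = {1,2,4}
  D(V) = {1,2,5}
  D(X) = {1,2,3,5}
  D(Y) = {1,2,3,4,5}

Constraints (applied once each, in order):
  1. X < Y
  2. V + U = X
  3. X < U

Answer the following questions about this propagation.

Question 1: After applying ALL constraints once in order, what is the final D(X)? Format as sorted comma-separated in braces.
Constraint 1 (X < Y) on D(X)={1,2,3,5} D(Y)={1,2,3,4,5}: X {1,2,3,5}->{1,2,3}; Y {1,2,3,4,5}->{2,3,4,5}
Constraint 2 (V + U = X) on D(V)={1,2,5} D(U)={1,2,4} D(X)={1,2,3}: V {1,2,5}->{1,2}; U {1,2,4}->{1,2}; X {1,2,3}->{2,3}
Constraint 3 (X < U) on D(X)={2,3} D(U)={1,2}: X {2,3}->{}; U {1,2}->{}
So after all 3 constraints: D(X) = {}

Answer: {}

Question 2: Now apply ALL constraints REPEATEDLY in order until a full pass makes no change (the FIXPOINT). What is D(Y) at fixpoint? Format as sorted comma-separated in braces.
Answer: {}

Derivation:
pass 0 (initial): D(Y)={1,2,3,4,5}
pass 1: U {1,2,4}->{}; V {1,2,5}->{1,2}; X {1,2,3,5}->{}; Y {1,2,3,4,5}->{2,3,4,5}
pass 2: V {1,2}->{}; Y {2,3,4,5}->{}
pass 3: no change
Fixpoint after 3 passes: D(Y) = {}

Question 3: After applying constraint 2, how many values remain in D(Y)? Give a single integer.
Constraint 1 (X < Y) on D(X)={1,2,3,5} D(Y)={1,2,3,4,5}: X {1,2,3,5}->{1,2,3}; Y {1,2,3,4,5}->{2,3,4,5}
Constraint 2 (V + U = X) on D(V)={1,2,5} D(U)={1,2,4} D(X)={1,2,3}: V {1,2,5}->{1,2}; U {1,2,4}->{1,2}; X {1,2,3}->{2,3}
So after constraint 2: D(Y)={2,3,4,5}, size = 4

Answer: 4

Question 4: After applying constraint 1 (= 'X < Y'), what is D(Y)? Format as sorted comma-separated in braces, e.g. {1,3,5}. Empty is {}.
Constraint 1 (X < Y) on D(X)={1,2,3,5} D(Y)={1,2,3,4,5}: X {1,2,3,5}->{1,2,3}; Y {1,2,3,4,5}->{2,3,4,5}
So after constraint 1: D(Y) = {2,3,4,5}

Answer: {2,3,4,5}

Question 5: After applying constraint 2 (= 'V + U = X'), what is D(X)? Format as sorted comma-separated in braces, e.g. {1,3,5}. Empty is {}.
Answer: {2,3}

Derivation:
Constraint 1 (X < Y) on D(X)={1,2,3,5} D(Y)={1,2,3,4,5}: X {1,2,3,5}->{1,2,3}; Y {1,2,3,4,5}->{2,3,4,5}
Constraint 2 (V + U = X) on D(V)={1,2,5} D(U)={1,2,4} D(X)={1,2,3}: V {1,2,5}->{1,2}; U {1,2,4}->{1,2}; X {1,2,3}->{2,3}
So after constraint 2: D(X) = {2,3}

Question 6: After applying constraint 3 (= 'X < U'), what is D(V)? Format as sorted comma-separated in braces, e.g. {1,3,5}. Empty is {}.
Constraint 1 (X < Y) on D(X)={1,2,3,5} D(Y)={1,2,3,4,5}: X {1,2,3,5}->{1,2,3}; Y {1,2,3,4,5}->{2,3,4,5}
Constraint 2 (V + U = X) on D(V)={1,2,5} D(U)={1,2,4} D(X)={1,2,3}: V {1,2,5}->{1,2}; U {1,2,4}->{1,2}; X {1,2,3}->{2,3}
Constraint 3 (X < U) on D(X)={2,3} D(U)={1,2}: X {2,3}->{}; U {1,2}->{}
So after constraint 3: D(V) = {1,2}

Answer: {1,2}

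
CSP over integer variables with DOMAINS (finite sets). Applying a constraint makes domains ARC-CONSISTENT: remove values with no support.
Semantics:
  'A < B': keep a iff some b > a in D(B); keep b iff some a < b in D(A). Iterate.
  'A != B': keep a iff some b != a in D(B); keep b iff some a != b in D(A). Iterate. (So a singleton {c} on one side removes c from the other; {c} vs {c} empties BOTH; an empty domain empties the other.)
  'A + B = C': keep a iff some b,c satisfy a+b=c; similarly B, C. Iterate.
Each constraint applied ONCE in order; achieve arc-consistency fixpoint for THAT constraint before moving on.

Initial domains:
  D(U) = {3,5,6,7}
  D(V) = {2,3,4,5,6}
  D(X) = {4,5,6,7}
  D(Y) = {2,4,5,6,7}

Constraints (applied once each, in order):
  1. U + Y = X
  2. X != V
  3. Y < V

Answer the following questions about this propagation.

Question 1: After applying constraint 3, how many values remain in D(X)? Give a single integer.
Answer: 2

Derivation:
Constraint 1 (U + Y = X) on D(U)={3,5,6,7} D(Y)={2,4,5,6,7} D(X)={4,5,6,7}: U {3,5,6,7}->{3,5}; Y {2,4,5,6,7}->{2,4}; X {4,5,6,7}->{5,7}
Constraint 2 (X != V) on D(X)={5,7} D(V)={2,3,4,5,6}: no change
Constraint 3 (Y < V) on D(Y)={2,4} D(V)={2,3,4,5,6}: V {2,3,4,5,6}->{3,4,5,6}
So after constraint 3: D(X)={5,7}, size = 2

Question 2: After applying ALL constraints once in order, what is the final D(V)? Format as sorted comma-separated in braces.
Constraint 1 (U + Y = X) on D(U)={3,5,6,7} D(Y)={2,4,5,6,7} D(X)={4,5,6,7}: U {3,5,6,7}->{3,5}; Y {2,4,5,6,7}->{2,4}; X {4,5,6,7}->{5,7}
Constraint 2 (X != V) on D(X)={5,7} D(V)={2,3,4,5,6}: no change
Constraint 3 (Y < V) on D(Y)={2,4} D(V)={2,3,4,5,6}: V {2,3,4,5,6}->{3,4,5,6}
So after all 3 constraints: D(V) = {3,4,5,6}

Answer: {3,4,5,6}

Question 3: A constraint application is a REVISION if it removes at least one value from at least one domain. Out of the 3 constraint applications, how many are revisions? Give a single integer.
Constraint 1 (U + Y = X) on D(U)={3,5,6,7} D(Y)={2,4,5,6,7} D(X)={4,5,6,7}: U {3,5,6,7}->{3,5}; Y {2,4,5,6,7}->{2,4}; X {4,5,6,7}->{5,7} => REVISION
Constraint 2 (X != V) on D(X)={5,7} D(V)={2,3,4,5,6}: no change => not a revision
Constraint 3 (Y < V) on D(Y)={2,4} D(V)={2,3,4,5,6}: V {2,3,4,5,6}->{3,4,5,6} => REVISION
Total revisions = 2

Answer: 2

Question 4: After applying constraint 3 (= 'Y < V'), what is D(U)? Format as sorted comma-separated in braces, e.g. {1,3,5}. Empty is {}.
Constraint 1 (U + Y = X) on D(U)={3,5,6,7} D(Y)={2,4,5,6,7} D(X)={4,5,6,7}: U {3,5,6,7}->{3,5}; Y {2,4,5,6,7}->{2,4}; X {4,5,6,7}->{5,7}
Constraint 2 (X != V) on D(X)={5,7} D(V)={2,3,4,5,6}: no change
Constraint 3 (Y < V) on D(Y)={2,4} D(V)={2,3,4,5,6}: V {2,3,4,5,6}->{3,4,5,6}
So after constraint 3: D(U) = {3,5}

Answer: {3,5}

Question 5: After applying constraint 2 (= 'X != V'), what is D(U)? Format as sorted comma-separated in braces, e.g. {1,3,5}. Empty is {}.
Constraint 1 (U + Y = X) on D(U)={3,5,6,7} D(Y)={2,4,5,6,7} D(X)={4,5,6,7}: U {3,5,6,7}->{3,5}; Y {2,4,5,6,7}->{2,4}; X {4,5,6,7}->{5,7}
Constraint 2 (X != V) on D(X)={5,7} D(V)={2,3,4,5,6}: no change
So after constraint 2: D(U) = {3,5}

Answer: {3,5}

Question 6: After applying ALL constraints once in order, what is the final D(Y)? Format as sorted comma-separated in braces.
Answer: {2,4}

Derivation:
Constraint 1 (U + Y = X) on D(U)={3,5,6,7} D(Y)={2,4,5,6,7} D(X)={4,5,6,7}: U {3,5,6,7}->{3,5}; Y {2,4,5,6,7}->{2,4}; X {4,5,6,7}->{5,7}
Constraint 2 (X != V) on D(X)={5,7} D(V)={2,3,4,5,6}: no change
Constraint 3 (Y < V) on D(Y)={2,4} D(V)={2,3,4,5,6}: V {2,3,4,5,6}->{3,4,5,6}
So after all 3 constraints: D(Y) = {2,4}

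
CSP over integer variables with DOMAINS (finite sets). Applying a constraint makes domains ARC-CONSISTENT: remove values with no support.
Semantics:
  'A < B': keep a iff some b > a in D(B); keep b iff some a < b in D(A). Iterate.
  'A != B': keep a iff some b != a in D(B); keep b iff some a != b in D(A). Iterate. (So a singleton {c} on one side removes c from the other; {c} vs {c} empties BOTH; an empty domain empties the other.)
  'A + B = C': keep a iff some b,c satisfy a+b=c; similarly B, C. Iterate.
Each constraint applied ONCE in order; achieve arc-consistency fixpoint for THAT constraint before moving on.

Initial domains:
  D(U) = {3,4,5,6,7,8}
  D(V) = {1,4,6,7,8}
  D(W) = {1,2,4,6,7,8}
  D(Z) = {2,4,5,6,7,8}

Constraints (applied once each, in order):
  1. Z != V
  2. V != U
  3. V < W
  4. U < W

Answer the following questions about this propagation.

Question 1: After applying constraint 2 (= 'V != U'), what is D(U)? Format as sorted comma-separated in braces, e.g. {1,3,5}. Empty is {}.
Answer: {3,4,5,6,7,8}

Derivation:
Constraint 1 (Z != V) on D(Z)={2,4,5,6,7,8} D(V)={1,4,6,7,8}: no change
Constraint 2 (V != U) on D(V)={1,4,6,7,8} D(U)={3,4,5,6,7,8}: no change
So after constraint 2: D(U) = {3,4,5,6,7,8}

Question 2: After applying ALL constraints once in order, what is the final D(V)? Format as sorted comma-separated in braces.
Answer: {1,4,6,7}

Derivation:
Constraint 1 (Z != V) on D(Z)={2,4,5,6,7,8} D(V)={1,4,6,7,8}: no change
Constraint 2 (V != U) on D(V)={1,4,6,7,8} D(U)={3,4,5,6,7,8}: no change
Constraint 3 (V < W) on D(V)={1,4,6,7,8} D(W)={1,2,4,6,7,8}: V {1,4,6,7,8}->{1,4,6,7}; W {1,2,4,6,7,8}->{2,4,6,7,8}
Constraint 4 (U < W) on D(U)={3,4,5,6,7,8} D(W)={2,4,6,7,8}: U {3,4,5,6,7,8}->{3,4,5,6,7}; W {2,4,6,7,8}->{4,6,7,8}
So after all 4 constraints: D(V) = {1,4,6,7}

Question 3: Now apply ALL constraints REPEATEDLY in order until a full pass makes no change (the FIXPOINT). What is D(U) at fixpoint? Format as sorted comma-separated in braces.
Answer: {3,4,5,6,7}

Derivation:
pass 0 (initial): D(U)={3,4,5,6,7,8}
pass 1: U {3,4,5,6,7,8}->{3,4,5,6,7}; V {1,4,6,7,8}->{1,4,6,7}; W {1,2,4,6,7,8}->{4,6,7,8}
pass 2: no change
Fixpoint after 2 passes: D(U) = {3,4,5,6,7}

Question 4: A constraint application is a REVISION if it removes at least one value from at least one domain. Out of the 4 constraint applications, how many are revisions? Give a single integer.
Constraint 1 (Z != V) on D(Z)={2,4,5,6,7,8} D(V)={1,4,6,7,8}: no change => not a revision
Constraint 2 (V != U) on D(V)={1,4,6,7,8} D(U)={3,4,5,6,7,8}: no change => not a revision
Constraint 3 (V < W) on D(V)={1,4,6,7,8} D(W)={1,2,4,6,7,8}: V {1,4,6,7,8}->{1,4,6,7}; W {1,2,4,6,7,8}->{2,4,6,7,8} => REVISION
Constraint 4 (U < W) on D(U)={3,4,5,6,7,8} D(W)={2,4,6,7,8}: U {3,4,5,6,7,8}->{3,4,5,6,7}; W {2,4,6,7,8}->{4,6,7,8} => REVISION
Total revisions = 2

Answer: 2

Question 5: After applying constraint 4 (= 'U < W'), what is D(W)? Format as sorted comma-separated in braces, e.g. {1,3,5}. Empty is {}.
Answer: {4,6,7,8}

Derivation:
Constraint 1 (Z != V) on D(Z)={2,4,5,6,7,8} D(V)={1,4,6,7,8}: no change
Constraint 2 (V != U) on D(V)={1,4,6,7,8} D(U)={3,4,5,6,7,8}: no change
Constraint 3 (V < W) on D(V)={1,4,6,7,8} D(W)={1,2,4,6,7,8}: V {1,4,6,7,8}->{1,4,6,7}; W {1,2,4,6,7,8}->{2,4,6,7,8}
Constraint 4 (U < W) on D(U)={3,4,5,6,7,8} D(W)={2,4,6,7,8}: U {3,4,5,6,7,8}->{3,4,5,6,7}; W {2,4,6,7,8}->{4,6,7,8}
So after constraint 4: D(W) = {4,6,7,8}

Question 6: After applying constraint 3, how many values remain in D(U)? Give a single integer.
Constraint 1 (Z != V) on D(Z)={2,4,5,6,7,8} D(V)={1,4,6,7,8}: no change
Constraint 2 (V != U) on D(V)={1,4,6,7,8} D(U)={3,4,5,6,7,8}: no change
Constraint 3 (V < W) on D(V)={1,4,6,7,8} D(W)={1,2,4,6,7,8}: V {1,4,6,7,8}->{1,4,6,7}; W {1,2,4,6,7,8}->{2,4,6,7,8}
So after constraint 3: D(U)={3,4,5,6,7,8}, size = 6

Answer: 6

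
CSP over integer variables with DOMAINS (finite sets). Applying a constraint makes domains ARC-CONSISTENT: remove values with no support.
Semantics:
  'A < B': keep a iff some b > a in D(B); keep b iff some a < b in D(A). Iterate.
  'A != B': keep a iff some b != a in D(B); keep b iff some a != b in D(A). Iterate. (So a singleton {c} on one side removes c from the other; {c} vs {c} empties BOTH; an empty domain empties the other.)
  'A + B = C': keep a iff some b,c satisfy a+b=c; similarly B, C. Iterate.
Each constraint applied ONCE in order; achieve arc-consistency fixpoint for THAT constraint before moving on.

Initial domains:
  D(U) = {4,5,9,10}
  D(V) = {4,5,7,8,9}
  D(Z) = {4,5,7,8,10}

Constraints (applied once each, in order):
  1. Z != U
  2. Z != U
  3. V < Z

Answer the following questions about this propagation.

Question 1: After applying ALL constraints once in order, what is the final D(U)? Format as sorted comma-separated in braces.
Constraint 1 (Z != U) on D(Z)={4,5,7,8,10} D(U)={4,5,9,10}: no change
Constraint 2 (Z != U) on D(Z)={4,5,7,8,10} D(U)={4,5,9,10}: no change
Constraint 3 (V < Z) on D(V)={4,5,7,8,9} D(Z)={4,5,7,8,10}: Z {4,5,7,8,10}->{5,7,8,10}
So after all 3 constraints: D(U) = {4,5,9,10}

Answer: {4,5,9,10}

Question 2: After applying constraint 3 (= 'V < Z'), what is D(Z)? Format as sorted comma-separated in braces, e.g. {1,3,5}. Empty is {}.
Answer: {5,7,8,10}

Derivation:
Constraint 1 (Z != U) on D(Z)={4,5,7,8,10} D(U)={4,5,9,10}: no change
Constraint 2 (Z != U) on D(Z)={4,5,7,8,10} D(U)={4,5,9,10}: no change
Constraint 3 (V < Z) on D(V)={4,5,7,8,9} D(Z)={4,5,7,8,10}: Z {4,5,7,8,10}->{5,7,8,10}
So after constraint 3: D(Z) = {5,7,8,10}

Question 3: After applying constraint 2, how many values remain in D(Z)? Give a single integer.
Answer: 5

Derivation:
Constraint 1 (Z != U) on D(Z)={4,5,7,8,10} D(U)={4,5,9,10}: no change
Constraint 2 (Z != U) on D(Z)={4,5,7,8,10} D(U)={4,5,9,10}: no change
So after constraint 2: D(Z)={4,5,7,8,10}, size = 5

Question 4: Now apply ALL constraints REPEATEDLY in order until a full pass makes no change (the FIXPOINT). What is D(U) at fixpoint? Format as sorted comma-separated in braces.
pass 0 (initial): D(U)={4,5,9,10}
pass 1: Z {4,5,7,8,10}->{5,7,8,10}
pass 2: no change
Fixpoint after 2 passes: D(U) = {4,5,9,10}

Answer: {4,5,9,10}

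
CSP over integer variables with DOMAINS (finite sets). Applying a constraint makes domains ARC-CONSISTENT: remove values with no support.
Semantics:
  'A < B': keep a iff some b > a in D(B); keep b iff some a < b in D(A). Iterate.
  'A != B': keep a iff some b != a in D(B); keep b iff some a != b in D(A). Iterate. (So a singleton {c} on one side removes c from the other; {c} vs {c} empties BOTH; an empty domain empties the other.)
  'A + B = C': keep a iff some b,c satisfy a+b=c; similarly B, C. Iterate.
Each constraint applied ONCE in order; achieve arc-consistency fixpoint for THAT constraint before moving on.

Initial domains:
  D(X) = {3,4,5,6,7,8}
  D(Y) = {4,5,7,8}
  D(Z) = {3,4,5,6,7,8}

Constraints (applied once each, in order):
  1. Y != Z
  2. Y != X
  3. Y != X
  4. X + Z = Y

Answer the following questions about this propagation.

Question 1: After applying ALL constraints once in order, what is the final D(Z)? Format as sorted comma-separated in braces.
Answer: {3,4,5}

Derivation:
Constraint 1 (Y != Z) on D(Y)={4,5,7,8} D(Z)={3,4,5,6,7,8}: no change
Constraint 2 (Y != X) on D(Y)={4,5,7,8} D(X)={3,4,5,6,7,8}: no change
Constraint 3 (Y != X) on D(Y)={4,5,7,8} D(X)={3,4,5,6,7,8}: no change
Constraint 4 (X + Z = Y) on D(X)={3,4,5,6,7,8} D(Z)={3,4,5,6,7,8} D(Y)={4,5,7,8}: X {3,4,5,6,7,8}->{3,4,5}; Z {3,4,5,6,7,8}->{3,4,5}; Y {4,5,7,8}->{7,8}
So after all 4 constraints: D(Z) = {3,4,5}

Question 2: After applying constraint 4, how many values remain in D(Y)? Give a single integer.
Answer: 2

Derivation:
Constraint 1 (Y != Z) on D(Y)={4,5,7,8} D(Z)={3,4,5,6,7,8}: no change
Constraint 2 (Y != X) on D(Y)={4,5,7,8} D(X)={3,4,5,6,7,8}: no change
Constraint 3 (Y != X) on D(Y)={4,5,7,8} D(X)={3,4,5,6,7,8}: no change
Constraint 4 (X + Z = Y) on D(X)={3,4,5,6,7,8} D(Z)={3,4,5,6,7,8} D(Y)={4,5,7,8}: X {3,4,5,6,7,8}->{3,4,5}; Z {3,4,5,6,7,8}->{3,4,5}; Y {4,5,7,8}->{7,8}
So after constraint 4: D(Y)={7,8}, size = 2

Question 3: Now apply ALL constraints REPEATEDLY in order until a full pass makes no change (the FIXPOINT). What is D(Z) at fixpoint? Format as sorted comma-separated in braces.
Answer: {3,4,5}

Derivation:
pass 0 (initial): D(Z)={3,4,5,6,7,8}
pass 1: X {3,4,5,6,7,8}->{3,4,5}; Y {4,5,7,8}->{7,8}; Z {3,4,5,6,7,8}->{3,4,5}
pass 2: no change
Fixpoint after 2 passes: D(Z) = {3,4,5}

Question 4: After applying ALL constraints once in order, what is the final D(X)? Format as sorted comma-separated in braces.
Answer: {3,4,5}

Derivation:
Constraint 1 (Y != Z) on D(Y)={4,5,7,8} D(Z)={3,4,5,6,7,8}: no change
Constraint 2 (Y != X) on D(Y)={4,5,7,8} D(X)={3,4,5,6,7,8}: no change
Constraint 3 (Y != X) on D(Y)={4,5,7,8} D(X)={3,4,5,6,7,8}: no change
Constraint 4 (X + Z = Y) on D(X)={3,4,5,6,7,8} D(Z)={3,4,5,6,7,8} D(Y)={4,5,7,8}: X {3,4,5,6,7,8}->{3,4,5}; Z {3,4,5,6,7,8}->{3,4,5}; Y {4,5,7,8}->{7,8}
So after all 4 constraints: D(X) = {3,4,5}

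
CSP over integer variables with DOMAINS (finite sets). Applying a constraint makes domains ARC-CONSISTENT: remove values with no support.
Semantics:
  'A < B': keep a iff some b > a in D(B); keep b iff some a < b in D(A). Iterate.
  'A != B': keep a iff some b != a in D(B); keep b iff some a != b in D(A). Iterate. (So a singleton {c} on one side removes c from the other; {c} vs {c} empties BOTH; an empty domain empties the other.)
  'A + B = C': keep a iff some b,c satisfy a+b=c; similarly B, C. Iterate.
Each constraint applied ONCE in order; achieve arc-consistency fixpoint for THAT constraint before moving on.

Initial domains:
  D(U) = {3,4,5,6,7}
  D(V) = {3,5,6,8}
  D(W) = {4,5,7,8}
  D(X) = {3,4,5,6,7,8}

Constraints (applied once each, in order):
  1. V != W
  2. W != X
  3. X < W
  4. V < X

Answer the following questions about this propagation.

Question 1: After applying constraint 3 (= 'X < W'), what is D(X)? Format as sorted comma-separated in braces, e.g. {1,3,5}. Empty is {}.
Constraint 1 (V != W) on D(V)={3,5,6,8} D(W)={4,5,7,8}: no change
Constraint 2 (W != X) on D(W)={4,5,7,8} D(X)={3,4,5,6,7,8}: no change
Constraint 3 (X < W) on D(X)={3,4,5,6,7,8} D(W)={4,5,7,8}: X {3,4,5,6,7,8}->{3,4,5,6,7}
So after constraint 3: D(X) = {3,4,5,6,7}

Answer: {3,4,5,6,7}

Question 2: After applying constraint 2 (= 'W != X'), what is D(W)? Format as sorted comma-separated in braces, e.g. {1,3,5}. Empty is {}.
Constraint 1 (V != W) on D(V)={3,5,6,8} D(W)={4,5,7,8}: no change
Constraint 2 (W != X) on D(W)={4,5,7,8} D(X)={3,4,5,6,7,8}: no change
So after constraint 2: D(W) = {4,5,7,8}

Answer: {4,5,7,8}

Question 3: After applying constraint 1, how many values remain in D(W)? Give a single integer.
Constraint 1 (V != W) on D(V)={3,5,6,8} D(W)={4,5,7,8}: no change
So after constraint 1: D(W)={4,5,7,8}, size = 4

Answer: 4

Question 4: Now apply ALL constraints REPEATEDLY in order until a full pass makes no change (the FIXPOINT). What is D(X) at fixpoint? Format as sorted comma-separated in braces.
pass 0 (initial): D(X)={3,4,5,6,7,8}
pass 1: V {3,5,6,8}->{3,5,6}; X {3,4,5,6,7,8}->{4,5,6,7}
pass 2: W {4,5,7,8}->{5,7,8}
pass 3: no change
Fixpoint after 3 passes: D(X) = {4,5,6,7}

Answer: {4,5,6,7}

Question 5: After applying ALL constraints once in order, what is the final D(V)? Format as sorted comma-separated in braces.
Answer: {3,5,6}

Derivation:
Constraint 1 (V != W) on D(V)={3,5,6,8} D(W)={4,5,7,8}: no change
Constraint 2 (W != X) on D(W)={4,5,7,8} D(X)={3,4,5,6,7,8}: no change
Constraint 3 (X < W) on D(X)={3,4,5,6,7,8} D(W)={4,5,7,8}: X {3,4,5,6,7,8}->{3,4,5,6,7}
Constraint 4 (V < X) on D(V)={3,5,6,8} D(X)={3,4,5,6,7}: V {3,5,6,8}->{3,5,6}; X {3,4,5,6,7}->{4,5,6,7}
So after all 4 constraints: D(V) = {3,5,6}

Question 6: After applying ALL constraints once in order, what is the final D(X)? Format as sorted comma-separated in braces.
Constraint 1 (V != W) on D(V)={3,5,6,8} D(W)={4,5,7,8}: no change
Constraint 2 (W != X) on D(W)={4,5,7,8} D(X)={3,4,5,6,7,8}: no change
Constraint 3 (X < W) on D(X)={3,4,5,6,7,8} D(W)={4,5,7,8}: X {3,4,5,6,7,8}->{3,4,5,6,7}
Constraint 4 (V < X) on D(V)={3,5,6,8} D(X)={3,4,5,6,7}: V {3,5,6,8}->{3,5,6}; X {3,4,5,6,7}->{4,5,6,7}
So after all 4 constraints: D(X) = {4,5,6,7}

Answer: {4,5,6,7}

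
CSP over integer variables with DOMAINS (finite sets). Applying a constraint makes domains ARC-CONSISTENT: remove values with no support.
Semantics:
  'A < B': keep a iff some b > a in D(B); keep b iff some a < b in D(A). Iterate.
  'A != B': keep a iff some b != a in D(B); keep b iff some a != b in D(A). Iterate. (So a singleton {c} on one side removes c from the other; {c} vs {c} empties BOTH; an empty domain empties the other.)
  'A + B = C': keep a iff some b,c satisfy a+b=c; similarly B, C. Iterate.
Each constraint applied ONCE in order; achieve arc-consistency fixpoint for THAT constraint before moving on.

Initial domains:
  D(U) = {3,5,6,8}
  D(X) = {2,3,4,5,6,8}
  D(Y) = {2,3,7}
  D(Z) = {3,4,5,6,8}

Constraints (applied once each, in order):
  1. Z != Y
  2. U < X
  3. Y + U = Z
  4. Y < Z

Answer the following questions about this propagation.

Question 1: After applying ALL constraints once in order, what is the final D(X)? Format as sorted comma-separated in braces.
Constraint 1 (Z != Y) on D(Z)={3,4,5,6,8} D(Y)={2,3,7}: no change
Constraint 2 (U < X) on D(U)={3,5,6,8} D(X)={2,3,4,5,6,8}: U {3,5,6,8}->{3,5,6}; X {2,3,4,5,6,8}->{4,5,6,8}
Constraint 3 (Y + U = Z) on D(Y)={2,3,7} D(U)={3,5,6} D(Z)={3,4,5,6,8}: Y {2,3,7}->{2,3}; Z {3,4,5,6,8}->{5,6,8}
Constraint 4 (Y < Z) on D(Y)={2,3} D(Z)={5,6,8}: no change
So after all 4 constraints: D(X) = {4,5,6,8}

Answer: {4,5,6,8}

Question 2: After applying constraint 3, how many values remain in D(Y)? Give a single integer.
Constraint 1 (Z != Y) on D(Z)={3,4,5,6,8} D(Y)={2,3,7}: no change
Constraint 2 (U < X) on D(U)={3,5,6,8} D(X)={2,3,4,5,6,8}: U {3,5,6,8}->{3,5,6}; X {2,3,4,5,6,8}->{4,5,6,8}
Constraint 3 (Y + U = Z) on D(Y)={2,3,7} D(U)={3,5,6} D(Z)={3,4,5,6,8}: Y {2,3,7}->{2,3}; Z {3,4,5,6,8}->{5,6,8}
So after constraint 3: D(Y)={2,3}, size = 2

Answer: 2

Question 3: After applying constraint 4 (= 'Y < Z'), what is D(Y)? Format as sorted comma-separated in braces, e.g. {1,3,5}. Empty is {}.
Answer: {2,3}

Derivation:
Constraint 1 (Z != Y) on D(Z)={3,4,5,6,8} D(Y)={2,3,7}: no change
Constraint 2 (U < X) on D(U)={3,5,6,8} D(X)={2,3,4,5,6,8}: U {3,5,6,8}->{3,5,6}; X {2,3,4,5,6,8}->{4,5,6,8}
Constraint 3 (Y + U = Z) on D(Y)={2,3,7} D(U)={3,5,6} D(Z)={3,4,5,6,8}: Y {2,3,7}->{2,3}; Z {3,4,5,6,8}->{5,6,8}
Constraint 4 (Y < Z) on D(Y)={2,3} D(Z)={5,6,8}: no change
So after constraint 4: D(Y) = {2,3}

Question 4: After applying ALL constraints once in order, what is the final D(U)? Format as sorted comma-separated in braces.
Answer: {3,5,6}

Derivation:
Constraint 1 (Z != Y) on D(Z)={3,4,5,6,8} D(Y)={2,3,7}: no change
Constraint 2 (U < X) on D(U)={3,5,6,8} D(X)={2,3,4,5,6,8}: U {3,5,6,8}->{3,5,6}; X {2,3,4,5,6,8}->{4,5,6,8}
Constraint 3 (Y + U = Z) on D(Y)={2,3,7} D(U)={3,5,6} D(Z)={3,4,5,6,8}: Y {2,3,7}->{2,3}; Z {3,4,5,6,8}->{5,6,8}
Constraint 4 (Y < Z) on D(Y)={2,3} D(Z)={5,6,8}: no change
So after all 4 constraints: D(U) = {3,5,6}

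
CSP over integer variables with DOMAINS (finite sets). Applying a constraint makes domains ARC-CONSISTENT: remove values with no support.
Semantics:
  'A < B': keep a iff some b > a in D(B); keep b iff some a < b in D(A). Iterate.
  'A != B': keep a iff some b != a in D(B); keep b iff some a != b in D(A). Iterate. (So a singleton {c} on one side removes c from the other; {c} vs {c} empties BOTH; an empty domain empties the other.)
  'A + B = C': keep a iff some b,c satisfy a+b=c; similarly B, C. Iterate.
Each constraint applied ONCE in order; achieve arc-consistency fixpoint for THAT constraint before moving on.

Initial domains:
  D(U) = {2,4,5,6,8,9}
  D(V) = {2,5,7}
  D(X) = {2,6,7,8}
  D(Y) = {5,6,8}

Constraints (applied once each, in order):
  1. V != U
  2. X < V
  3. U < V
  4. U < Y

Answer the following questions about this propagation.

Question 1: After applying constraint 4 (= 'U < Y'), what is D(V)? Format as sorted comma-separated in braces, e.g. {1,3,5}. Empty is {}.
Answer: {5,7}

Derivation:
Constraint 1 (V != U) on D(V)={2,5,7} D(U)={2,4,5,6,8,9}: no change
Constraint 2 (X < V) on D(X)={2,6,7,8} D(V)={2,5,7}: X {2,6,7,8}->{2,6}; V {2,5,7}->{5,7}
Constraint 3 (U < V) on D(U)={2,4,5,6,8,9} D(V)={5,7}: U {2,4,5,6,8,9}->{2,4,5,6}
Constraint 4 (U < Y) on D(U)={2,4,5,6} D(Y)={5,6,8}: no change
So after constraint 4: D(V) = {5,7}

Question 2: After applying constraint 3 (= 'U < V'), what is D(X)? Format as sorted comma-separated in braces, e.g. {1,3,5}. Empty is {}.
Constraint 1 (V != U) on D(V)={2,5,7} D(U)={2,4,5,6,8,9}: no change
Constraint 2 (X < V) on D(X)={2,6,7,8} D(V)={2,5,7}: X {2,6,7,8}->{2,6}; V {2,5,7}->{5,7}
Constraint 3 (U < V) on D(U)={2,4,5,6,8,9} D(V)={5,7}: U {2,4,5,6,8,9}->{2,4,5,6}
So after constraint 3: D(X) = {2,6}

Answer: {2,6}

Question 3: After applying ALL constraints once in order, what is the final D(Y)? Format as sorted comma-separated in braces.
Constraint 1 (V != U) on D(V)={2,5,7} D(U)={2,4,5,6,8,9}: no change
Constraint 2 (X < V) on D(X)={2,6,7,8} D(V)={2,5,7}: X {2,6,7,8}->{2,6}; V {2,5,7}->{5,7}
Constraint 3 (U < V) on D(U)={2,4,5,6,8,9} D(V)={5,7}: U {2,4,5,6,8,9}->{2,4,5,6}
Constraint 4 (U < Y) on D(U)={2,4,5,6} D(Y)={5,6,8}: no change
So after all 4 constraints: D(Y) = {5,6,8}

Answer: {5,6,8}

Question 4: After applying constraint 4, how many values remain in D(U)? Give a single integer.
Answer: 4

Derivation:
Constraint 1 (V != U) on D(V)={2,5,7} D(U)={2,4,5,6,8,9}: no change
Constraint 2 (X < V) on D(X)={2,6,7,8} D(V)={2,5,7}: X {2,6,7,8}->{2,6}; V {2,5,7}->{5,7}
Constraint 3 (U < V) on D(U)={2,4,5,6,8,9} D(V)={5,7}: U {2,4,5,6,8,9}->{2,4,5,6}
Constraint 4 (U < Y) on D(U)={2,4,5,6} D(Y)={5,6,8}: no change
So after constraint 4: D(U)={2,4,5,6}, size = 4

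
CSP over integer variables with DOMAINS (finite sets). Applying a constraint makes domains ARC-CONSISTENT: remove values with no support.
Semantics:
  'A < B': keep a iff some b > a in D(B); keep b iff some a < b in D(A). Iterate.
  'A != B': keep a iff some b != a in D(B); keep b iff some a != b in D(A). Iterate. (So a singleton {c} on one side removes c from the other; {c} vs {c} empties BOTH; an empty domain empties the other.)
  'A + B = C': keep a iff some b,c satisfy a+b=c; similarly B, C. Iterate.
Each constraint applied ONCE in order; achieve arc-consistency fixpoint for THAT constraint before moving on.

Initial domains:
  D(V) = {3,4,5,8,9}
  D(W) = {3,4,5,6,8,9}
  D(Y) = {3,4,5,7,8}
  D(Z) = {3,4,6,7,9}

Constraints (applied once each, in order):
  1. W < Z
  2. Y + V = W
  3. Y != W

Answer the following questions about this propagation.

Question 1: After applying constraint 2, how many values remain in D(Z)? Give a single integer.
Answer: 4

Derivation:
Constraint 1 (W < Z) on D(W)={3,4,5,6,8,9} D(Z)={3,4,6,7,9}: W {3,4,5,6,8,9}->{3,4,5,6,8}; Z {3,4,6,7,9}->{4,6,7,9}
Constraint 2 (Y + V = W) on D(Y)={3,4,5,7,8} D(V)={3,4,5,8,9} D(W)={3,4,5,6,8}: Y {3,4,5,7,8}->{3,4,5}; V {3,4,5,8,9}->{3,4,5}; W {3,4,5,6,8}->{6,8}
So after constraint 2: D(Z)={4,6,7,9}, size = 4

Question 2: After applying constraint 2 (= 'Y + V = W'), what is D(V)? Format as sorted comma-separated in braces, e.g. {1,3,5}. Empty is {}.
Answer: {3,4,5}

Derivation:
Constraint 1 (W < Z) on D(W)={3,4,5,6,8,9} D(Z)={3,4,6,7,9}: W {3,4,5,6,8,9}->{3,4,5,6,8}; Z {3,4,6,7,9}->{4,6,7,9}
Constraint 2 (Y + V = W) on D(Y)={3,4,5,7,8} D(V)={3,4,5,8,9} D(W)={3,4,5,6,8}: Y {3,4,5,7,8}->{3,4,5}; V {3,4,5,8,9}->{3,4,5}; W {3,4,5,6,8}->{6,8}
So after constraint 2: D(V) = {3,4,5}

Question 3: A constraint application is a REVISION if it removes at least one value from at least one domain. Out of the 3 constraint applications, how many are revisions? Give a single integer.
Answer: 2

Derivation:
Constraint 1 (W < Z) on D(W)={3,4,5,6,8,9} D(Z)={3,4,6,7,9}: W {3,4,5,6,8,9}->{3,4,5,6,8}; Z {3,4,6,7,9}->{4,6,7,9} => REVISION
Constraint 2 (Y + V = W) on D(Y)={3,4,5,7,8} D(V)={3,4,5,8,9} D(W)={3,4,5,6,8}: Y {3,4,5,7,8}->{3,4,5}; V {3,4,5,8,9}->{3,4,5}; W {3,4,5,6,8}->{6,8} => REVISION
Constraint 3 (Y != W) on D(Y)={3,4,5} D(W)={6,8}: no change => not a revision
Total revisions = 2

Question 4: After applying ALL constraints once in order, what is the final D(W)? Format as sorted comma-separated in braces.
Constraint 1 (W < Z) on D(W)={3,4,5,6,8,9} D(Z)={3,4,6,7,9}: W {3,4,5,6,8,9}->{3,4,5,6,8}; Z {3,4,6,7,9}->{4,6,7,9}
Constraint 2 (Y + V = W) on D(Y)={3,4,5,7,8} D(V)={3,4,5,8,9} D(W)={3,4,5,6,8}: Y {3,4,5,7,8}->{3,4,5}; V {3,4,5,8,9}->{3,4,5}; W {3,4,5,6,8}->{6,8}
Constraint 3 (Y != W) on D(Y)={3,4,5} D(W)={6,8}: no change
So after all 3 constraints: D(W) = {6,8}

Answer: {6,8}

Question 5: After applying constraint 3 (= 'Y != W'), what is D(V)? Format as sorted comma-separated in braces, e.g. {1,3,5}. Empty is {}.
Constraint 1 (W < Z) on D(W)={3,4,5,6,8,9} D(Z)={3,4,6,7,9}: W {3,4,5,6,8,9}->{3,4,5,6,8}; Z {3,4,6,7,9}->{4,6,7,9}
Constraint 2 (Y + V = W) on D(Y)={3,4,5,7,8} D(V)={3,4,5,8,9} D(W)={3,4,5,6,8}: Y {3,4,5,7,8}->{3,4,5}; V {3,4,5,8,9}->{3,4,5}; W {3,4,5,6,8}->{6,8}
Constraint 3 (Y != W) on D(Y)={3,4,5} D(W)={6,8}: no change
So after constraint 3: D(V) = {3,4,5}

Answer: {3,4,5}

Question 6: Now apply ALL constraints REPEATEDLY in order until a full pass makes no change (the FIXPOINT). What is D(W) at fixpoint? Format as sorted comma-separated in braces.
pass 0 (initial): D(W)={3,4,5,6,8,9}
pass 1: V {3,4,5,8,9}->{3,4,5}; W {3,4,5,6,8,9}->{6,8}; Y {3,4,5,7,8}->{3,4,5}; Z {3,4,6,7,9}->{4,6,7,9}
pass 2: Z {4,6,7,9}->{7,9}
pass 3: no change
Fixpoint after 3 passes: D(W) = {6,8}

Answer: {6,8}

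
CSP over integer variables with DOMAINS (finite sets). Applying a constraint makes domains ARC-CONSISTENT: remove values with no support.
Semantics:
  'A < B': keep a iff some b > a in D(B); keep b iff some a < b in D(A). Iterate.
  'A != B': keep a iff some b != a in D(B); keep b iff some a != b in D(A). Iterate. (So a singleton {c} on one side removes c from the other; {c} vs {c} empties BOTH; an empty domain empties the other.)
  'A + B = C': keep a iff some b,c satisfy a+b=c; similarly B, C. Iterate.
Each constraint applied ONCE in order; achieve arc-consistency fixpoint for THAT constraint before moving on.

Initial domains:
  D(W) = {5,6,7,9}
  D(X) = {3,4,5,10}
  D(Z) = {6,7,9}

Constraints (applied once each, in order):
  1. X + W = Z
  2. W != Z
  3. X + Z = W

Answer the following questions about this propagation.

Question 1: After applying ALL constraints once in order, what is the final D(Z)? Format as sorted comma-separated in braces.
Answer: {}

Derivation:
Constraint 1 (X + W = Z) on D(X)={3,4,5,10} D(W)={5,6,7,9} D(Z)={6,7,9}: X {3,4,5,10}->{3,4}; W {5,6,7,9}->{5,6}; Z {6,7,9}->{9}
Constraint 2 (W != Z) on D(W)={5,6} D(Z)={9}: no change
Constraint 3 (X + Z = W) on D(X)={3,4} D(Z)={9} D(W)={5,6}: X {3,4}->{}; Z {9}->{}; W {5,6}->{}
So after all 3 constraints: D(Z) = {}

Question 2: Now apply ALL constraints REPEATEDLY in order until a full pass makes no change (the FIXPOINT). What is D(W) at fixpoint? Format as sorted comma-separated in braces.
pass 0 (initial): D(W)={5,6,7,9}
pass 1: W {5,6,7,9}->{}; X {3,4,5,10}->{}; Z {6,7,9}->{}
pass 2: no change
Fixpoint after 2 passes: D(W) = {}

Answer: {}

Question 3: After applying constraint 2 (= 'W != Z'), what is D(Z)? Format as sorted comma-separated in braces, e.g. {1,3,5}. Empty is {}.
Constraint 1 (X + W = Z) on D(X)={3,4,5,10} D(W)={5,6,7,9} D(Z)={6,7,9}: X {3,4,5,10}->{3,4}; W {5,6,7,9}->{5,6}; Z {6,7,9}->{9}
Constraint 2 (W != Z) on D(W)={5,6} D(Z)={9}: no change
So after constraint 2: D(Z) = {9}

Answer: {9}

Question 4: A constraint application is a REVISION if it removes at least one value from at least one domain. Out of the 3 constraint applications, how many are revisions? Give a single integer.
Answer: 2

Derivation:
Constraint 1 (X + W = Z) on D(X)={3,4,5,10} D(W)={5,6,7,9} D(Z)={6,7,9}: X {3,4,5,10}->{3,4}; W {5,6,7,9}->{5,6}; Z {6,7,9}->{9} => REVISION
Constraint 2 (W != Z) on D(W)={5,6} D(Z)={9}: no change => not a revision
Constraint 3 (X + Z = W) on D(X)={3,4} D(Z)={9} D(W)={5,6}: X {3,4}->{}; Z {9}->{}; W {5,6}->{} => REVISION
Total revisions = 2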